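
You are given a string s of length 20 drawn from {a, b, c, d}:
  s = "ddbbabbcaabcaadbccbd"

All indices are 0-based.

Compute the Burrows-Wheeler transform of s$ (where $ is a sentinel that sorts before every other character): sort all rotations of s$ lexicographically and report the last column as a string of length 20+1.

dccbaabdabadcbbcbbda$

rank  rotation               last
    0  $ddbbabbcaabcaadbccbd  d
    1  aabcaadbccbd$ddbbabbc  c
    2  aadbccbd$ddbbabbcaabc  c
    3  abbcaabcaadbccbd$ddbb  b
    4  abcaadbccbd$ddbbabbca  a
    5  adbccbd$ddbbabbcaabca  a
    6  babbcaabcaadbccbd$ddb  b
    7  bbabbcaabcaadbccbd$dd  d
    8  bbcaabcaadbccbd$ddbba  a
    9  bcaabcaadbccbd$ddbbab  b
   10  bcaadbccbd$ddbbabbcaa  a
   11  bccbd$ddbbabbcaabcaad  d
   12  bd$ddbbabbcaabcaadbcc  c
   13  caabcaadbccbd$ddbbabb  b
   14  caadbccbd$ddbbabbcaab  b
   15  cbd$ddbbabbcaabcaadbc  c
   16  ccbd$ddbbabbcaabcaadb  b
   17  d$ddbbabbcaabcaadbccb  b
   18  dbbabbcaabcaadbccbd$d  d
   19  dbccbd$ddbbabbcaabcaa  a
   20  ddbbabbcaabcaadbccbd$  $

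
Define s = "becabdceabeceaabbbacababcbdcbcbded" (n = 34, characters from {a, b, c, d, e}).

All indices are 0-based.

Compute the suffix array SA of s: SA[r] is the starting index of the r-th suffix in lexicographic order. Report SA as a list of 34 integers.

[13, 20, 14, 22, 3, 8, 18, 21, 17, 16, 15, 23, 28, 25, 4, 30, 0, 9, 19, 2, 27, 24, 29, 11, 6, 33, 26, 5, 31, 12, 7, 1, 10, 32]

rank | idx | suffix
   0 |  13 | aabbbacababcbdcbcbded
   1 |  20 | ababcbdcbcbded
   2 |  14 | abbbacababcbdcbcbded
   3 |  22 | abcbdcbcbded
   4 |   3 | abdceabeceaabbbacababcbdcbcbded
   5 |   8 | abeceaabbbacababcbdcbcbded
   6 |  18 | acababcbdcbcbded
   7 |  21 | babcbdcbcbded
   8 |  17 | bacababcbdcbcbded
   9 |  16 | bbacababcbdcbcbded
  10 |  15 | bbbacababcbdcbcbded
  11 |  23 | bcbdcbcbded
  12 |  28 | bcbded
  13 |  25 | bdcbcbded
  14 |   4 | bdceabeceaabbbacababcbdcbcbded
  15 |  30 | bded
  16 |   0 | becabdceabeceaabbbacababcbdcbcbded
  17 |   9 | beceaabbbacababcbdcbcbded
  18 |  19 | cababcbdcbcbded
  19 |   2 | cabdceabeceaabbbacababcbdcbcbded
  20 |  27 | cbcbded
  21 |  24 | cbdcbcbded
  22 |  29 | cbded
  23 |  11 | ceaabbbacababcbdcbcbded
  24 |   6 | ceabeceaabbbacababcbdcbcbded
  25 |  33 | d
  26 |  26 | dcbcbded
  27 |   5 | dceabeceaabbbacababcbdcbcbded
  28 |  31 | ded
  29 |  12 | eaabbbacababcbdcbcbded
  30 |   7 | eabeceaabbbacababcbdcbcbded
  31 |   1 | ecabdceabeceaabbbacababcbdcbcbded
  32 |  10 | eceaabbbacababcbdcbcbded
  33 |  32 | ed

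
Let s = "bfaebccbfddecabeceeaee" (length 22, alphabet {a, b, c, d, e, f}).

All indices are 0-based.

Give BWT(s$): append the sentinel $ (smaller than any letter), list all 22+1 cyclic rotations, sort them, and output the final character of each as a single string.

rank  rotation                 last
    0  $bfaebccbfddecabeceeaee  e
    1  abeceeaee$bfaebccbfddec  c
    2  aebccbfddecabeceeaee$bf  f
    3  aee$bfaebccbfddecabecee  e
    4  bccbfddecabeceeaee$bfae  e
    5  beceeaee$bfaebccbfddeca  a
    6  bfaebccbfddecabeceeaee$  $
    7  bfddecabeceeaee$bfaebcc  c
    8  cabeceeaee$bfaebccbfdde  e
    9  cbfddecabeceeaee$bfaebc  c
   10  ccbfddecabeceeaee$bfaeb  b
   11  ceeaee$bfaebccbfddecabe  e
   12  ddecabeceeaee$bfaebccbf  f
   13  decabeceeaee$bfaebccbfd  d
   14  e$bfaebccbfddecabeceeae  e
   15  eaee$bfaebccbfddecabece  e
   16  ebccbfddecabeceeaee$bfa  a
   17  ecabeceeaee$bfaebccbfdd  d
   18  eceeaee$bfaebccbfddecab  b
   19  ee$bfaebccbfddecabeceea  a
   20  eeaee$bfaebccbfddecabec  c
   21  faebccbfddecabeceeaee$b  b
   22  fddecabeceeaee$bfaebccb  b

ecfeea$cecbefdeeadbacbb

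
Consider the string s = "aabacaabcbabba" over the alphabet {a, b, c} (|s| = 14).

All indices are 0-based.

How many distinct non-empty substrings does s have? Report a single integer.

sorted suffixes:
  #0 SA[0]=13  'a'
  #1 SA[1]=0  'aabacaabcbabba'
  #2 SA[2]=5  'aabcbabba'
  #3 SA[3]=1  'abacaabcbabba'
  #4 SA[4]=10  'abba'
  #5 SA[5]=6  'abcbabba'
  #6 SA[6]=3  'acaabcbabba'
  #7 SA[7]=12  'ba'
  #8 SA[8]=9  'babba'
  #9 SA[9]=2  'bacaabcbabba'
  #10 SA[10]=11  'bba'
  #11 SA[11]=7  'bcbabba'
  #12 SA[12]=4  'caabcbabba'
  #13 SA[13]=8  'cbabba'

SA = [13, 0, 5, 1, 10, 6, 3, 12, 9, 2, 11, 7, 4, 8]
[i] adj suffixes → lcp
  [1] 13/0 → 1 ('a')
  [2] 0/5 → 3 ('aab')
  [3] 5/1 → 1 ('a')
  [4] 1/10 → 2 ('ab')
  [5] 10/6 → 2 ('ab')
  [6] 6/3 → 1 ('a')
  [7] 3/12 → 0 ('')
  [8] 12/9 → 2 ('ba')
  [9] 9/2 → 2 ('ba')
  [10] 2/11 → 1 ('b')
  [11] 11/7 → 1 ('b')
  [12] 7/4 → 0 ('')
  [13] 4/8 → 1 ('c')

n(n+1)/2 = 14·15/2 = 105
Σ LCP = 0 + 1 + 3 + 1 + 2 + 2 + 1 + 0 + 2 + 2 + 1 + 1 + 0 + 1 = 17
distinct = 105 − 17 = 88

88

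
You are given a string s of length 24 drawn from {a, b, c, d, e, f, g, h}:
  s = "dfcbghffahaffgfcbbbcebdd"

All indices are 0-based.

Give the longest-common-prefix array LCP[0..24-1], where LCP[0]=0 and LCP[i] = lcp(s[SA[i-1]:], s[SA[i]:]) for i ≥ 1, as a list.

rank | idx | suffix
   0 |  10 | affgfcbbbcebdd
   1 |   8 | ahaffgfcbbbcebdd
   2 |  16 | bbbcebdd
   3 |  17 | bbcebdd
   4 |  18 | bcebdd
   5 |  21 | bdd
   6 |   3 | bghffahaffgfcbbbcebdd
   7 |  15 | cbbbcebdd
   8 |   2 | cbghffahaffgfcbbbcebdd
   9 |  19 | cebdd
  10 |  23 | d
  11 |  22 | dd
  12 |   0 | dfcbghffahaffgfcbbbcebdd
  13 |  20 | ebdd
  14 |   7 | fahaffgfcbbbcebdd
  15 |  14 | fcbbbcebdd
  16 |   1 | fcbghffahaffgfcbbbcebdd
  17 |   6 | ffahaffgfcbbbcebdd
  18 |  11 | ffgfcbbbcebdd
  19 |  12 | fgfcbbbcebdd
  20 |  13 | gfcbbbcebdd
  21 |   4 | ghffahaffgfcbbbcebdd
  22 |   9 | haffgfcbbbcebdd
  23 |   5 | hffahaffgfcbbbcebdd

SA = [10, 8, 16, 17, 18, 21, 3, 15, 2, 19, 23, 22, 0, 20, 7, 14, 1, 6, 11, 12, 13, 4, 9, 5]
rank  pair      lcp
   1  s[10:],s[8:]  1  'a'
   2  s[8:],s[16:]  0  ''
   3  s[16:],s[17:]  2  'bb'
   4  s[17:],s[18:]  1  'b'
   5  s[18:],s[21:]  1  'b'
   6  s[21:],s[3:]  1  'b'
   7  s[3:],s[15:]  0  ''
   8  s[15:],s[2:]  2  'cb'
   9  s[2:],s[19:]  1  'c'
  10  s[19:],s[23:]  0  ''
  11  s[23:],s[22:]  1  'd'
  12  s[22:],s[0:]  1  'd'
  13  s[0:],s[20:]  0  ''
  14  s[20:],s[7:]  0  ''
  15  s[7:],s[14:]  1  'f'
  16  s[14:],s[1:]  3  'fcb'
  17  s[1:],s[6:]  1  'f'
  18  s[6:],s[11:]  2  'ff'
  19  s[11:],s[12:]  1  'f'
  20  s[12:],s[13:]  0  ''
  21  s[13:],s[4:]  1  'g'
  22  s[4:],s[9:]  0  ''
  23  s[9:],s[5:]  1  'h'

[0, 1, 0, 2, 1, 1, 1, 0, 2, 1, 0, 1, 1, 0, 0, 1, 3, 1, 2, 1, 0, 1, 0, 1]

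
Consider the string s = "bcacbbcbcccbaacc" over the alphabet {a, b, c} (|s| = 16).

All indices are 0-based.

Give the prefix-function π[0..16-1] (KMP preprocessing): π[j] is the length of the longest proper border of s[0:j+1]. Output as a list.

π[0] = 0
j=1 s[j]='c': π[1]=0 (border '')
j=2 s[j]='a': π[2]=0 (border '')
j=3 s[j]='c': π[3]=0 (border '')
j=4 s[j]='b': π[4]=1 (border 'b')
j=5 s[j]='b': k: 1→0; π[5]=1 (border 'b')
j=6 s[j]='c': π[6]=2 (border 'bc')
j=7 s[j]='b': k: 2→0; π[7]=1 (border 'b')
j=8 s[j]='c': π[8]=2 (border 'bc')
j=9 s[j]='c': k: 2→0; π[9]=0 (border '')
j=10 s[j]='c': π[10]=0 (border '')
j=11 s[j]='b': π[11]=1 (border 'b')
j=12 s[j]='a': k: 1→0; π[12]=0 (border '')
j=13 s[j]='a': π[13]=0 (border '')
j=14 s[j]='c': π[14]=0 (border '')
j=15 s[j]='c': π[15]=0 (border '')

[0, 0, 0, 0, 1, 1, 2, 1, 2, 0, 0, 1, 0, 0, 0, 0]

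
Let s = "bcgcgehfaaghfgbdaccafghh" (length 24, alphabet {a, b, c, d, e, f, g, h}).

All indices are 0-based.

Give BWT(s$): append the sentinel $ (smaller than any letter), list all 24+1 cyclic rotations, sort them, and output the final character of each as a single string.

rank  rotation                   last
    0  $bcgcgehfaaghfgbdaccafghh  h
    1  aaghfgbdaccafghh$bcgcgehf  f
    2  accafghh$bcgcgehfaaghfgbd  d
    3  afghh$bcgcgehfaaghfgbdacc  c
    4  aghfgbdaccafghh$bcgcgehfa  a
    5  bcgcgehfaaghfgbdaccafghh$  $
    6  bdaccafghh$bcgcgehfaaghfg  g
    7  cafghh$bcgcgehfaaghfgbdac  c
    8  ccafghh$bcgcgehfaaghfgbda  a
    9  cgcgehfaaghfgbdaccafghh$b  b
   10  cgehfaaghfgbdaccafghh$bcg  g
   11  daccafghh$bcgcgehfaaghfgb  b
   12  ehfaaghfgbdaccafghh$bcgcg  g
   13  faaghfgbdaccafghh$bcgcgeh  h
   14  fgbdaccafghh$bcgcgehfaagh  h
   15  fghh$bcgcgehfaaghfgbdacca  a
   16  gbdaccafghh$bcgcgehfaaghf  f
   17  gcgehfaaghfgbdaccafghh$bc  c
   18  gehfaaghfgbdaccafghh$bcgc  c
   19  ghfgbdaccafghh$bcgcgehfaa  a
   20  ghh$bcgcgehfaaghfgbdaccaf  f
   21  h$bcgcgehfaaghfgbdaccafgh  h
   22  hfaaghfgbdaccafghh$bcgcge  e
   23  hfgbdaccafghh$bcgcgehfaag  g
   24  hh$bcgcgehfaaghfgbdaccafg  g

hfdca$gcabgbghhafccafhegg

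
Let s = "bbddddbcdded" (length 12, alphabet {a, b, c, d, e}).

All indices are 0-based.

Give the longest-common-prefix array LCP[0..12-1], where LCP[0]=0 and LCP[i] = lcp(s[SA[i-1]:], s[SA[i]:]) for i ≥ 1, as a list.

[0, 1, 1, 0, 0, 1, 1, 2, 3, 2, 1, 0]

rank | idx | suffix
   0 |   0 | bbddddbcdded
   1 |   6 | bcdded
   2 |   1 | bddddbcdded
   3 |   7 | cdded
   4 |  11 | d
   5 |   5 | dbcdded
   6 |   4 | ddbcdded
   7 |   3 | dddbcdded
   8 |   2 | ddddbcdded
   9 |   8 | dded
  10 |   9 | ded
  11 |  10 | ed

SA = [0, 6, 1, 7, 11, 5, 4, 3, 2, 8, 9, 10]
rank  pair      lcp
   1  s[0:],s[6:]  1  'b'
   2  s[6:],s[1:]  1  'b'
   3  s[1:],s[7:]  0  ''
   4  s[7:],s[11:]  0  ''
   5  s[11:],s[5:]  1  'd'
   6  s[5:],s[4:]  1  'd'
   7  s[4:],s[3:]  2  'dd'
   8  s[3:],s[2:]  3  'ddd'
   9  s[2:],s[8:]  2  'dd'
  10  s[8:],s[9:]  1  'd'
  11  s[9:],s[10:]  0  ''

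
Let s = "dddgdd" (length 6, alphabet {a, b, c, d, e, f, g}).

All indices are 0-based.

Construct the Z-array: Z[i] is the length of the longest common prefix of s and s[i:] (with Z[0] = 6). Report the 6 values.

Z[0]=6
i=1: outside box; Z[1]=2 scan→box=[1,3)
i=2: min(r-i=1, Z[1]=2)=1; Z[2]=1
i=3: outside box; Z[3]=0
i=4: outside box; Z[4]=2 scan→box=[4,6)
i=5: min(r-i=1, Z[1]=2)=1; Z[5]=1

[6, 2, 1, 0, 2, 1]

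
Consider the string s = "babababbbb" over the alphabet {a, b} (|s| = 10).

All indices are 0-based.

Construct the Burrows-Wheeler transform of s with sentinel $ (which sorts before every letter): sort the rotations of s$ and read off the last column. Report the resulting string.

rank  rotation     last
    0  $babababbbb  b
    1  abababbbb$b  b
    2  ababbbb$bab  b
    3  abbbb$babab  b
    4  b$babababbb  b
    5  babababbbb$  $
    6  bababbbb$ba  a
    7  babbbb$baba  a
    8  bb$babababb  b
    9  bbb$bababab  b
   10  bbbb$bababa  a

bbbbb$aabba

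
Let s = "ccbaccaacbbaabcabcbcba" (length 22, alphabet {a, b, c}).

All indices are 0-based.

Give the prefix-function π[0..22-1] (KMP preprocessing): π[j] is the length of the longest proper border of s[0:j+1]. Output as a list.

π[0] = 0
j=1 s[j]='c': π[1]=1 (border 'c')
j=2 s[j]='b': k: 1→0; π[2]=0 (border '')
j=3 s[j]='a': π[3]=0 (border '')
j=4 s[j]='c': π[4]=1 (border 'c')
j=5 s[j]='c': π[5]=2 (border 'cc')
j=6 s[j]='a': k: 2→1→0; π[6]=0 (border '')
j=7 s[j]='a': π[7]=0 (border '')
j=8 s[j]='c': π[8]=1 (border 'c')
j=9 s[j]='b': k: 1→0; π[9]=0 (border '')
j=10 s[j]='b': π[10]=0 (border '')
j=11 s[j]='a': π[11]=0 (border '')
j=12 s[j]='a': π[12]=0 (border '')
j=13 s[j]='b': π[13]=0 (border '')
j=14 s[j]='c': π[14]=1 (border 'c')
j=15 s[j]='a': k: 1→0; π[15]=0 (border '')
j=16 s[j]='b': π[16]=0 (border '')
j=17 s[j]='c': π[17]=1 (border 'c')
j=18 s[j]='b': k: 1→0; π[18]=0 (border '')
j=19 s[j]='c': π[19]=1 (border 'c')
j=20 s[j]='b': k: 1→0; π[20]=0 (border '')
j=21 s[j]='a': π[21]=0 (border '')

[0, 1, 0, 0, 1, 2, 0, 0, 1, 0, 0, 0, 0, 0, 1, 0, 0, 1, 0, 1, 0, 0]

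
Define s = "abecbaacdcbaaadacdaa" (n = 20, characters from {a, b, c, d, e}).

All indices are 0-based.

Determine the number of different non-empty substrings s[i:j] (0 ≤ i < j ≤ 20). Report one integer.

rank | idx | suffix
   0 |  19 | a
   1 |  18 | aa
   2 |  11 | aaadacdaa
   3 |   5 | aacdcbaaadacdaa
   4 |  12 | aadacdaa
   5 |   0 | abecbaacdcbaaadacdaa
   6 |  15 | acdaa
   7 |   6 | acdcbaaadacdaa
   8 |  13 | adacdaa
   9 |  10 | baaadacdaa
  10 |   4 | baacdcbaaadacdaa
  11 |   1 | becbaacdcbaaadacdaa
  12 |   9 | cbaaadacdaa
  13 |   3 | cbaacdcbaaadacdaa
  14 |  16 | cdaa
  15 |   7 | cdcbaaadacdaa
  16 |  17 | daa
  17 |  14 | dacdaa
  18 |   8 | dcbaaadacdaa
  19 |   2 | ecbaacdcbaaadacdaa

SA = [19, 18, 11, 5, 12, 0, 15, 6, 13, 10, 4, 1, 9, 3, 16, 7, 17, 14, 8, 2]
[i] adj suffixes → lcp
  [1] 19/18 → 1 ('a')
  [2] 18/11 → 2 ('aa')
  [3] 11/5 → 2 ('aa')
  [4] 5/12 → 2 ('aa')
  [5] 12/0 → 1 ('a')
  [6] 0/15 → 1 ('a')
  [7] 15/6 → 3 ('acd')
  [8] 6/13 → 1 ('a')
  [9] 13/10 → 0 ('')
  [10] 10/4 → 3 ('baa')
  [11] 4/1 → 1 ('b')
  [12] 1/9 → 0 ('')
  [13] 9/3 → 4 ('cbaa')
  [14] 3/16 → 1 ('c')
  [15] 16/7 → 2 ('cd')
  [16] 7/17 → 0 ('')
  [17] 17/14 → 2 ('da')
  [18] 14/8 → 1 ('d')
  [19] 8/2 → 0 ('')

n(n+1)/2 = 20·21/2 = 210
Σ LCP = 0 + 1 + 2 + 2 + 2 + 1 + 1 + 3 + 1 + 0 + 3 + 1 + 0 + 4 + 1 + 2 + 0 + 2 + 1 + 0 = 27
distinct = 210 − 27 = 183

183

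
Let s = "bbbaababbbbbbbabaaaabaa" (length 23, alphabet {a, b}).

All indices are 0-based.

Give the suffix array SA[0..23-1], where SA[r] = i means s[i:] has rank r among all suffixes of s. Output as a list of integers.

[22, 21, 16, 17, 18, 3, 19, 14, 4, 6, 20, 15, 2, 13, 5, 1, 12, 0, 11, 10, 9, 8, 7]

rank | idx | suffix
   0 |  22 | a
   1 |  21 | aa
   2 |  16 | aaaabaa
   3 |  17 | aaabaa
   4 |  18 | aabaa
   5 |   3 | aababbbbbbbabaaaabaa
   6 |  19 | abaa
   7 |  14 | abaaaabaa
   8 |   4 | ababbbbbbbabaaaabaa
   9 |   6 | abbbbbbbabaaaabaa
  10 |  20 | baa
  11 |  15 | baaaabaa
  12 |   2 | baababbbbbbbabaaaabaa
  13 |  13 | babaaaabaa
  14 |   5 | babbbbbbbabaaaabaa
  15 |   1 | bbaababbbbbbbabaaaabaa
  16 |  12 | bbabaaaabaa
  17 |   0 | bbbaababbbbbbbabaaaabaa
  18 |  11 | bbbabaaaabaa
  19 |  10 | bbbbabaaaabaa
  20 |   9 | bbbbbabaaaabaa
  21 |   8 | bbbbbbabaaaabaa
  22 |   7 | bbbbbbbabaaaabaa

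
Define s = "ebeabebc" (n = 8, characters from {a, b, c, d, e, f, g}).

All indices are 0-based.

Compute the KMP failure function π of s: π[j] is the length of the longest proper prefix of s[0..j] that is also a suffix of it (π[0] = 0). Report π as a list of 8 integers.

π[0] = 0
j=1 s[j]='b': π[1]=0 (border '')
j=2 s[j]='e': π[2]=1 (border 'e')
j=3 s[j]='a': k: 1→0; π[3]=0 (border '')
j=4 s[j]='b': π[4]=0 (border '')
j=5 s[j]='e': π[5]=1 (border 'e')
j=6 s[j]='b': π[6]=2 (border 'eb')
j=7 s[j]='c': k: 2→0; π[7]=0 (border '')

[0, 0, 1, 0, 0, 1, 2, 0]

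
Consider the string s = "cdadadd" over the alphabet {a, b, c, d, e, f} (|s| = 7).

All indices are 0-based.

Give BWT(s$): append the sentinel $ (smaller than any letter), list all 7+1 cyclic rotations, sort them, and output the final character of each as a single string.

rank  rotation  last
    0  $cdadadd  d
    1  adadd$cd  d
    2  add$cdad  d
    3  cdadadd$  $
    4  d$cdadad  d
    5  dadadd$c  c
    6  dadd$cda  a
    7  dd$cdada  a

ddd$dcaa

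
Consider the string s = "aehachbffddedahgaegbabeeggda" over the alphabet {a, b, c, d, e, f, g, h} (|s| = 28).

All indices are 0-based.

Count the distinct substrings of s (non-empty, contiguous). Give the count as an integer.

383

sorted suffixes:
  #0 SA[0]=27  'a'
  #1 SA[1]=20  'abeeggda'
  #2 SA[2]=3  'achbffddedahgaegbabeeggda'
  #3 SA[3]=16  'aegbabeeggda'
  #4 SA[4]=0  'aehachbffddedahgaegbabeeggda'
  #5 SA[5]=13  'ahgaegbabeeggda'
  #6 SA[6]=19  'babeeggda'
  #7 SA[7]=21  'beeggda'
  #8 SA[8]=6  'bffddedahgaegbabeeggda'
  #9 SA[9]=4  'chbffddedahgaegbabeeggda'
  #10 SA[10]=26  'da'
  #11 SA[11]=12  'dahgaegbabeeggda'
  #12 SA[12]=9  'ddedahgaegbabeeggda'
  #13 SA[13]=10  'dedahgaegbabeeggda'
  #14 SA[14]=11  'edahgaegbabeeggda'
  #15 SA[15]=22  'eeggda'
  #16 SA[16]=17  'egbabeeggda'
  #17 SA[17]=23  'eggda'
  #18 SA[18]=1  'ehachbffddedahgaegbabeeggda'
  #19 SA[19]=8  'fddedahgaegbabeeggda'
  #20 SA[20]=7  'ffddedahgaegbabeeggda'
  #21 SA[21]=15  'gaegbabeeggda'
  #22 SA[22]=18  'gbabeeggda'
  #23 SA[23]=25  'gda'
  #24 SA[24]=24  'ggda'
  #25 SA[25]=2  'hachbffddedahgaegbabeeggda'
  #26 SA[26]=5  'hbffddedahgaegbabeeggda'
  #27 SA[27]=14  'hgaegbabeeggda'

SA = [27, 20, 3, 16, 0, 13, 19, 21, 6, 4, 26, 12, 9, 10, 11, 22, 17, 23, 1, 8, 7, 15, 18, 25, 24, 2, 5, 14]
rank  pair      lcp
   1  s[27:],s[20:]  1  'a'
   2  s[20:],s[3:]  1  'a'
   3  s[3:],s[16:]  1  'a'
   4  s[16:],s[0:]  2  'ae'
   5  s[0:],s[13:]  1  'a'
   6  s[13:],s[19:]  0  ''
   7  s[19:],s[21:]  1  'b'
   8  s[21:],s[6:]  1  'b'
   9  s[6:],s[4:]  0  ''
  10  s[4:],s[26:]  0  ''
  11  s[26:],s[12:]  2  'da'
  12  s[12:],s[9:]  1  'd'
  13  s[9:],s[10:]  1  'd'
  14  s[10:],s[11:]  0  ''
  15  s[11:],s[22:]  1  'e'
  16  s[22:],s[17:]  1  'e'
  17  s[17:],s[23:]  2  'eg'
  18  s[23:],s[1:]  1  'e'
  19  s[1:],s[8:]  0  ''
  20  s[8:],s[7:]  1  'f'
  21  s[7:],s[15:]  0  ''
  22  s[15:],s[18:]  1  'g'
  23  s[18:],s[25:]  1  'g'
  24  s[25:],s[24:]  1  'g'
  25  s[24:],s[2:]  0  ''
  26  s[2:],s[5:]  1  'h'
  27  s[5:],s[14:]  1  'h'

n(n+1)/2 = 28·29/2 = 406
Σ LCP = 0 + 1 + 1 + 1 + 2 + 1 + 0 + 1 + 1 + 0 + 0 + 2 + 1 + 1 + 0 + 1 + 1 + 2 + 1 + 0 + 1 + 0 + 1 + 1 + 1 + 0 + 1 + 1 = 23
distinct = 406 − 23 = 383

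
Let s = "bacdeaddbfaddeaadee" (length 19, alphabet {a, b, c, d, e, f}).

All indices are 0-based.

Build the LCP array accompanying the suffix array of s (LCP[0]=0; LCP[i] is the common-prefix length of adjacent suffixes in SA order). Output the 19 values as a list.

rank | idx | suffix
   0 |  14 | aadee
   1 |   1 | acdeaddbfaddeaadee
   2 |   5 | addbfaddeaadee
   3 |  10 | addeaadee
   4 |  15 | adee
   5 |   0 | bacdeaddbfaddeaadee
   6 |   8 | bfaddeaadee
   7 |   2 | cdeaddbfaddeaadee
   8 |   7 | dbfaddeaadee
   9 |   6 | ddbfaddeaadee
  10 |  11 | ddeaadee
  11 |  12 | deaadee
  12 |   3 | deaddbfaddeaadee
  13 |  16 | dee
  14 |  18 | e
  15 |  13 | eaadee
  16 |   4 | eaddbfaddeaadee
  17 |  17 | ee
  18 |   9 | faddeaadee

SA = [14, 1, 5, 10, 15, 0, 8, 2, 7, 6, 11, 12, 3, 16, 18, 13, 4, 17, 9]
i: (SA[i-1],SA[i]) lcp shared
  1: (14,1) 1 'a'
  2: (1,5) 1 'a'
  3: (5,10) 3 'add'
  4: (10,15) 2 'ad'
  5: (15,0) 0 ''
  6: (0,8) 1 'b'
  7: (8,2) 0 ''
  8: (2,7) 0 ''
  9: (7,6) 1 'd'
  10: (6,11) 2 'dd'
  11: (11,12) 1 'd'
  12: (12,3) 3 'dea'
  13: (3,16) 2 'de'
  14: (16,18) 0 ''
  15: (18,13) 1 'e'
  16: (13,4) 2 'ea'
  17: (4,17) 1 'e'
  18: (17,9) 0 ''

[0, 1, 1, 3, 2, 0, 1, 0, 0, 1, 2, 1, 3, 2, 0, 1, 2, 1, 0]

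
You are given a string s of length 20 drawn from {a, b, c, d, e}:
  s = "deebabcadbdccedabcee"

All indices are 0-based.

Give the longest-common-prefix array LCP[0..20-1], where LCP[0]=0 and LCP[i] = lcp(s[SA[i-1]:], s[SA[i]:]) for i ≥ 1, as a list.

[0, 3, 1, 0, 1, 2, 1, 0, 1, 1, 2, 0, 1, 1, 1, 0, 1, 1, 1, 2]

rank | idx | suffix
   0 |   4 | abcadbdccedabcee
   1 |  15 | abcee
   2 |   7 | adbdccedabcee
   3 |   3 | babcadbdccedabcee
   4 |   5 | bcadbdccedabcee
   5 |  16 | bcee
   6 |   9 | bdccedabcee
   7 |   6 | cadbdccedabcee
   8 |  11 | ccedabcee
   9 |  12 | cedabcee
  10 |  17 | cee
  11 |  14 | dabcee
  12 |   8 | dbdccedabcee
  13 |  10 | dccedabcee
  14 |   0 | deebabcadbdccedabcee
  15 |  19 | e
  16 |   2 | ebabcadbdccedabcee
  17 |  13 | edabcee
  18 |  18 | ee
  19 |   1 | eebabcadbdccedabcee

SA = [4, 15, 7, 3, 5, 16, 9, 6, 11, 12, 17, 14, 8, 10, 0, 19, 2, 13, 18, 1]
rank  pair      lcp
   1  s[4:],s[15:]  3  'abc'
   2  s[15:],s[7:]  1  'a'
   3  s[7:],s[3:]  0  ''
   4  s[3:],s[5:]  1  'b'
   5  s[5:],s[16:]  2  'bc'
   6  s[16:],s[9:]  1  'b'
   7  s[9:],s[6:]  0  ''
   8  s[6:],s[11:]  1  'c'
   9  s[11:],s[12:]  1  'c'
  10  s[12:],s[17:]  2  'ce'
  11  s[17:],s[14:]  0  ''
  12  s[14:],s[8:]  1  'd'
  13  s[8:],s[10:]  1  'd'
  14  s[10:],s[0:]  1  'd'
  15  s[0:],s[19:]  0  ''
  16  s[19:],s[2:]  1  'e'
  17  s[2:],s[13:]  1  'e'
  18  s[13:],s[18:]  1  'e'
  19  s[18:],s[1:]  2  'ee'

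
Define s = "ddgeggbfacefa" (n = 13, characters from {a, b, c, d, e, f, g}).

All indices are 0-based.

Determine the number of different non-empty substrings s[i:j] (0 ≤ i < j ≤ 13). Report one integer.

rank→(start, suffix):
  0 → (12, 'a')
  1 → (8, 'acefa')
  2 → (6, 'bfacefa')
  3 → (9, 'cefa')
  4 → (0, 'ddgeggbfacefa')
  5 → (1, 'dgeggbfacefa')
  6 → (10, 'efa')
  7 → (3, 'eggbfacefa')
  8 → (11, 'fa')
  9 → (7, 'facefa')
  10 → (5, 'gbfacefa')
  11 → (2, 'geggbfacefa')
  12 → (4, 'ggbfacefa')

SA = [12, 8, 6, 9, 0, 1, 10, 3, 11, 7, 5, 2, 4]
[i] adj suffixes → lcp
  [1] 12/8 → 1 ('a')
  [2] 8/6 → 0 ('')
  [3] 6/9 → 0 ('')
  [4] 9/0 → 0 ('')
  [5] 0/1 → 1 ('d')
  [6] 1/10 → 0 ('')
  [7] 10/3 → 1 ('e')
  [8] 3/11 → 0 ('')
  [9] 11/7 → 2 ('fa')
  [10] 7/5 → 0 ('')
  [11] 5/2 → 1 ('g')
  [12] 2/4 → 1 ('g')

n(n+1)/2 = 13·14/2 = 91
Σ LCP = 0 + 1 + 0 + 0 + 0 + 1 + 0 + 1 + 0 + 2 + 0 + 1 + 1 = 7
distinct = 91 − 7 = 84

84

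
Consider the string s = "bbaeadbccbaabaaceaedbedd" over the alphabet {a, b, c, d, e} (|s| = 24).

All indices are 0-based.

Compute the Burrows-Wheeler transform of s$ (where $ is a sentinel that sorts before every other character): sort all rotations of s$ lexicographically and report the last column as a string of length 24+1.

rank  rotation                   last
    0  $bbaeadbccbaabaaceaedbedd  d
    1  aabaaceaedbedd$bbaeadbccb  b
    2  aaceaedbedd$bbaeadbccbaab  b
    3  abaaceaedbedd$bbaeadbccba  a
    4  aceaedbedd$bbaeadbccbaaba  a
    5  adbccbaabaaceaedbedd$bbae  e
    6  aeadbccbaabaaceaedbedd$bb  b
    7  aedbedd$bbaeadbccbaabaace  e
    8  baabaaceaedbedd$bbaeadbcc  c
    9  baaceaedbedd$bbaeadbccbaa  a
   10  baeadbccbaabaaceaedbedd$b  b
   11  bbaeadbccbaabaaceaedbedd$  $
   12  bccbaabaaceaedbedd$bbaead  d
   13  bedd$bbaeadbccbaabaaceaed  d
   14  cbaabaaceaedbedd$bbaeadbc  c
   15  ccbaabaaceaedbedd$bbaeadb  b
   16  ceaedbedd$bbaeadbccbaabaa  a
   17  d$bbaeadbccbaabaaceaedbed  d
   18  dbccbaabaaceaedbedd$bbaea  a
   19  dbedd$bbaeadbccbaabaaceae  e
   20  dd$bbaeadbccbaabaaceaedbe  e
   21  eadbccbaabaaceaedbedd$bba  a
   22  eaedbedd$bbaeadbccbaabaac  c
   23  edbedd$bbaeadbccbaabaacea  a
   24  edd$bbaeadbccbaabaaceaedb  b

dbbaaebecab$ddcbadaeeacab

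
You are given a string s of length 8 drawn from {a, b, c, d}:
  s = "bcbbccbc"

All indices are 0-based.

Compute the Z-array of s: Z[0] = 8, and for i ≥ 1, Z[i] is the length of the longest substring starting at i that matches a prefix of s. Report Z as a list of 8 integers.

[8, 0, 1, 2, 0, 0, 2, 0]

Z[0]=8
i=1: fresh scan; Z[1]=0
i=2: fresh scan; Z[2]=1 grow→box=[2,3)
i=3: fresh scan; Z[3]=2 grow→box=[3,5)
i=4: min(r-i=1, Z[1]=0)=0; Z[4]=0
i=5: fresh scan; Z[5]=0
i=6: fresh scan; Z[6]=2 grow→box=[6,8)
i=7: min(r-i=1, Z[1]=0)=0; Z[7]=0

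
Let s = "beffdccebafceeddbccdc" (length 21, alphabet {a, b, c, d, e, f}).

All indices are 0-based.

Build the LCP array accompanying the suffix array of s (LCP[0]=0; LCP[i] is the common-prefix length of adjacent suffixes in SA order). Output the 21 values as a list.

[0, 0, 1, 1, 0, 1, 2, 1, 1, 2, 0, 1, 2, 1, 0, 1, 1, 1, 0, 1, 1]

sorted suffixes:
  #0 SA[0]=9  'afceeddbccdc'
  #1 SA[1]=8  'bafceeddbccdc'
  #2 SA[2]=16  'bccdc'
  #3 SA[3]=0  'beffdccebafceeddbccdc'
  #4 SA[4]=20  'c'
  #5 SA[5]=17  'ccdc'
  #6 SA[6]=5  'ccebafceeddbccdc'
  #7 SA[7]=18  'cdc'
  #8 SA[8]=6  'cebafceeddbccdc'
  #9 SA[9]=11  'ceeddbccdc'
  #10 SA[10]=15  'dbccdc'
  #11 SA[11]=19  'dc'
  #12 SA[12]=4  'dccebafceeddbccdc'
  #13 SA[13]=14  'ddbccdc'
  #14 SA[14]=7  'ebafceeddbccdc'
  #15 SA[15]=13  'eddbccdc'
  #16 SA[16]=12  'eeddbccdc'
  #17 SA[17]=1  'effdccebafceeddbccdc'
  #18 SA[18]=10  'fceeddbccdc'
  #19 SA[19]=3  'fdccebafceeddbccdc'
  #20 SA[20]=2  'ffdccebafceeddbccdc'

SA = [9, 8, 16, 0, 20, 17, 5, 18, 6, 11, 15, 19, 4, 14, 7, 13, 12, 1, 10, 3, 2]
[i] adj suffixes → lcp
  [1] 9/8 → 0 ('')
  [2] 8/16 → 1 ('b')
  [3] 16/0 → 1 ('b')
  [4] 0/20 → 0 ('')
  [5] 20/17 → 1 ('c')
  [6] 17/5 → 2 ('cc')
  [7] 5/18 → 1 ('c')
  [8] 18/6 → 1 ('c')
  [9] 6/11 → 2 ('ce')
  [10] 11/15 → 0 ('')
  [11] 15/19 → 1 ('d')
  [12] 19/4 → 2 ('dc')
  [13] 4/14 → 1 ('d')
  [14] 14/7 → 0 ('')
  [15] 7/13 → 1 ('e')
  [16] 13/12 → 1 ('e')
  [17] 12/1 → 1 ('e')
  [18] 1/10 → 0 ('')
  [19] 10/3 → 1 ('f')
  [20] 3/2 → 1 ('f')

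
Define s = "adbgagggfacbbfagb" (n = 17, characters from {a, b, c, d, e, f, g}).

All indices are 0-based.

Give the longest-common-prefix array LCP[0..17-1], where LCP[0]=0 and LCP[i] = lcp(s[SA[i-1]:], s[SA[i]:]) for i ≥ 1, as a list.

[0, 1, 1, 2, 0, 1, 1, 1, 0, 0, 0, 2, 0, 1, 1, 1, 2]

rank→(start, suffix):
  0 → (9, 'acbbfagb')
  1 → (0, 'adbgagggfacbbfagb')
  2 → (14, 'agb')
  3 → (4, 'agggfacbbfagb')
  4 → (16, 'b')
  5 → (11, 'bbfagb')
  6 → (12, 'bfagb')
  7 → (2, 'bgagggfacbbfagb')
  8 → (10, 'cbbfagb')
  9 → (1, 'dbgagggfacbbfagb')
  10 → (8, 'facbbfagb')
  11 → (13, 'fagb')
  12 → (3, 'gagggfacbbfagb')
  13 → (15, 'gb')
  14 → (7, 'gfacbbfagb')
  15 → (6, 'ggfacbbfagb')
  16 → (5, 'gggfacbbfagb')

SA = [9, 0, 14, 4, 16, 11, 12, 2, 10, 1, 8, 13, 3, 15, 7, 6, 5]
rank  pair      lcp
   1  s[9:],s[0:]  1  'a'
   2  s[0:],s[14:]  1  'a'
   3  s[14:],s[4:]  2  'ag'
   4  s[4:],s[16:]  0  ''
   5  s[16:],s[11:]  1  'b'
   6  s[11:],s[12:]  1  'b'
   7  s[12:],s[2:]  1  'b'
   8  s[2:],s[10:]  0  ''
   9  s[10:],s[1:]  0  ''
  10  s[1:],s[8:]  0  ''
  11  s[8:],s[13:]  2  'fa'
  12  s[13:],s[3:]  0  ''
  13  s[3:],s[15:]  1  'g'
  14  s[15:],s[7:]  1  'g'
  15  s[7:],s[6:]  1  'g'
  16  s[6:],s[5:]  2  'gg'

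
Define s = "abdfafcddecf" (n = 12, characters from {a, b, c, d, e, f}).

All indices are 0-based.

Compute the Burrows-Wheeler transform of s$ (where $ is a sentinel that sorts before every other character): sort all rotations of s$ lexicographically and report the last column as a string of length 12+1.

rank  rotation       last
    0  $abdfafcddecf  f
    1  abdfafcddecf$  $
    2  afcddecf$abdf  f
    3  bdfafcddecf$a  a
    4  cddecf$abdfaf  f
    5  cf$abdfafcdde  e
    6  ddecf$abdfafc  c
    7  decf$abdfafcd  d
    8  dfafcddecf$ab  b
    9  ecf$abdfafcdd  d
   10  f$abdfafcddec  c
   11  fafcddecf$abd  d
   12  fcddecf$abdfa  a

f$fafecdbdcda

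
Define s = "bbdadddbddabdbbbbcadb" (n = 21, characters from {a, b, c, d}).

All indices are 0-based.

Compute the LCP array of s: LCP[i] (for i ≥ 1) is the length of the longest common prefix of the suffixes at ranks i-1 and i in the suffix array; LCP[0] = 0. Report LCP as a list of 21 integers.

[0, 1, 2, 0, 1, 3, 2, 2, 1, 1, 2, 2, 0, 0, 2, 1, 2, 2, 1, 2, 2]

rank→(start, suffix):
  0 → (10, 'abdbbbbcadb')
  1 → (18, 'adb')
  2 → (3, 'adddbddabdbbbbcadb')
  3 → (20, 'b')
  4 → (13, 'bbbbcadb')
  5 → (14, 'bbbcadb')
  6 → (15, 'bbcadb')
  7 → (0, 'bbdadddbddabdbbbbcadb')
  8 → (16, 'bcadb')
  9 → (1, 'bdadddbddabdbbbbcadb')
  10 → (11, 'bdbbbbcadb')
  11 → (7, 'bddabdbbbbcadb')
  12 → (17, 'cadb')
  13 → (9, 'dabdbbbbcadb')
  14 → (2, 'dadddbddabdbbbbcadb')
  15 → (19, 'db')
  16 → (12, 'dbbbbcadb')
  17 → (6, 'dbddabdbbbbcadb')
  18 → (8, 'ddabdbbbbcadb')
  19 → (5, 'ddbddabdbbbbcadb')
  20 → (4, 'dddbddabdbbbbcadb')

SA = [10, 18, 3, 20, 13, 14, 15, 0, 16, 1, 11, 7, 17, 9, 2, 19, 12, 6, 8, 5, 4]
rank  pair      lcp
   1  s[10:],s[18:]  1  'a'
   2  s[18:],s[3:]  2  'ad'
   3  s[3:],s[20:]  0  ''
   4  s[20:],s[13:]  1  'b'
   5  s[13:],s[14:]  3  'bbb'
   6  s[14:],s[15:]  2  'bb'
   7  s[15:],s[0:]  2  'bb'
   8  s[0:],s[16:]  1  'b'
   9  s[16:],s[1:]  1  'b'
  10  s[1:],s[11:]  2  'bd'
  11  s[11:],s[7:]  2  'bd'
  12  s[7:],s[17:]  0  ''
  13  s[17:],s[9:]  0  ''
  14  s[9:],s[2:]  2  'da'
  15  s[2:],s[19:]  1  'd'
  16  s[19:],s[12:]  2  'db'
  17  s[12:],s[6:]  2  'db'
  18  s[6:],s[8:]  1  'd'
  19  s[8:],s[5:]  2  'dd'
  20  s[5:],s[4:]  2  'dd'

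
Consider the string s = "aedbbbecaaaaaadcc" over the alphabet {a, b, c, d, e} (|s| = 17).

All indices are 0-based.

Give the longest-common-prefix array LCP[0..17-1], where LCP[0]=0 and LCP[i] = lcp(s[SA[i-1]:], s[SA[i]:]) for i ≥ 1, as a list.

[0, 5, 4, 3, 2, 1, 1, 0, 2, 1, 0, 1, 1, 0, 1, 0, 1]

sorted suffixes:
  #0 SA[0]=8  'aaaaaadcc'
  #1 SA[1]=9  'aaaaadcc'
  #2 SA[2]=10  'aaaadcc'
  #3 SA[3]=11  'aaadcc'
  #4 SA[4]=12  'aadcc'
  #5 SA[5]=13  'adcc'
  #6 SA[6]=0  'aedbbbecaaaaaadcc'
  #7 SA[7]=3  'bbbecaaaaaadcc'
  #8 SA[8]=4  'bbecaaaaaadcc'
  #9 SA[9]=5  'becaaaaaadcc'
  #10 SA[10]=16  'c'
  #11 SA[11]=7  'caaaaaadcc'
  #12 SA[12]=15  'cc'
  #13 SA[13]=2  'dbbbecaaaaaadcc'
  #14 SA[14]=14  'dcc'
  #15 SA[15]=6  'ecaaaaaadcc'
  #16 SA[16]=1  'edbbbecaaaaaadcc'

SA = [8, 9, 10, 11, 12, 13, 0, 3, 4, 5, 16, 7, 15, 2, 14, 6, 1]
rank  pair      lcp
   1  s[8:],s[9:]  5  'aaaaa'
   2  s[9:],s[10:]  4  'aaaa'
   3  s[10:],s[11:]  3  'aaa'
   4  s[11:],s[12:]  2  'aa'
   5  s[12:],s[13:]  1  'a'
   6  s[13:],s[0:]  1  'a'
   7  s[0:],s[3:]  0  ''
   8  s[3:],s[4:]  2  'bb'
   9  s[4:],s[5:]  1  'b'
  10  s[5:],s[16:]  0  ''
  11  s[16:],s[7:]  1  'c'
  12  s[7:],s[15:]  1  'c'
  13  s[15:],s[2:]  0  ''
  14  s[2:],s[14:]  1  'd'
  15  s[14:],s[6:]  0  ''
  16  s[6:],s[1:]  1  'e'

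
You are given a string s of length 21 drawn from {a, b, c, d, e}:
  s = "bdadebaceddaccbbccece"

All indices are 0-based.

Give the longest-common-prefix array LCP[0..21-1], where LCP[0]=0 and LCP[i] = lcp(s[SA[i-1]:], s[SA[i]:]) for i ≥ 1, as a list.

[0, 2, 1, 0, 1, 1, 1, 0, 1, 2, 1, 2, 2, 0, 2, 1, 1, 0, 1, 1, 1]

sorted suffixes:
  #0 SA[0]=11  'accbbccece'
  #1 SA[1]=6  'aceddaccbbccece'
  #2 SA[2]=2  'adebaceddaccbbccece'
  #3 SA[3]=5  'baceddaccbbccece'
  #4 SA[4]=14  'bbccece'
  #5 SA[5]=15  'bccece'
  #6 SA[6]=0  'bdadebaceddaccbbccece'
  #7 SA[7]=13  'cbbccece'
  #8 SA[8]=12  'ccbbccece'
  #9 SA[9]=16  'ccece'
  #10 SA[10]=19  'ce'
  #11 SA[11]=17  'cece'
  #12 SA[12]=7  'ceddaccbbccece'
  #13 SA[13]=10  'daccbbccece'
  #14 SA[14]=1  'dadebaceddaccbbccece'
  #15 SA[15]=9  'ddaccbbccece'
  #16 SA[16]=3  'debaceddaccbbccece'
  #17 SA[17]=20  'e'
  #18 SA[18]=4  'ebaceddaccbbccece'
  #19 SA[19]=18  'ece'
  #20 SA[20]=8  'eddaccbbccece'

SA = [11, 6, 2, 5, 14, 15, 0, 13, 12, 16, 19, 17, 7, 10, 1, 9, 3, 20, 4, 18, 8]
[i] adj suffixes → lcp
  [1] 11/6 → 2 ('ac')
  [2] 6/2 → 1 ('a')
  [3] 2/5 → 0 ('')
  [4] 5/14 → 1 ('b')
  [5] 14/15 → 1 ('b')
  [6] 15/0 → 1 ('b')
  [7] 0/13 → 0 ('')
  [8] 13/12 → 1 ('c')
  [9] 12/16 → 2 ('cc')
  [10] 16/19 → 1 ('c')
  [11] 19/17 → 2 ('ce')
  [12] 17/7 → 2 ('ce')
  [13] 7/10 → 0 ('')
  [14] 10/1 → 2 ('da')
  [15] 1/9 → 1 ('d')
  [16] 9/3 → 1 ('d')
  [17] 3/20 → 0 ('')
  [18] 20/4 → 1 ('e')
  [19] 4/18 → 1 ('e')
  [20] 18/8 → 1 ('e')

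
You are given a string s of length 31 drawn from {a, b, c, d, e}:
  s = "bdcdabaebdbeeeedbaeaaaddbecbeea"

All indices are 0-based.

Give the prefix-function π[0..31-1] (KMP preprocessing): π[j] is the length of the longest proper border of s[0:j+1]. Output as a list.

π[0] = 0
j=1 s[j]='d': π[1]=0 (border '')
j=2 s[j]='c': π[2]=0 (border '')
j=3 s[j]='d': π[3]=0 (border '')
j=4 s[j]='a': π[4]=0 (border '')
j=5 s[j]='b': π[5]=1 (border 'b')
j=6 s[j]='a': k: 1→0; π[6]=0 (border '')
j=7 s[j]='e': π[7]=0 (border '')
j=8 s[j]='b': π[8]=1 (border 'b')
j=9 s[j]='d': π[9]=2 (border 'bd')
j=10 s[j]='b': k: 2→0; π[10]=1 (border 'b')
j=11 s[j]='e': k: 1→0; π[11]=0 (border '')
j=12 s[j]='e': π[12]=0 (border '')
j=13 s[j]='e': π[13]=0 (border '')
j=14 s[j]='e': π[14]=0 (border '')
j=15 s[j]='d': π[15]=0 (border '')
j=16 s[j]='b': π[16]=1 (border 'b')
j=17 s[j]='a': k: 1→0; π[17]=0 (border '')
j=18 s[j]='e': π[18]=0 (border '')
j=19 s[j]='a': π[19]=0 (border '')
j=20 s[j]='a': π[20]=0 (border '')
j=21 s[j]='a': π[21]=0 (border '')
j=22 s[j]='d': π[22]=0 (border '')
j=23 s[j]='d': π[23]=0 (border '')
j=24 s[j]='b': π[24]=1 (border 'b')
j=25 s[j]='e': k: 1→0; π[25]=0 (border '')
j=26 s[j]='c': π[26]=0 (border '')
j=27 s[j]='b': π[27]=1 (border 'b')
j=28 s[j]='e': k: 1→0; π[28]=0 (border '')
j=29 s[j]='e': π[29]=0 (border '')
j=30 s[j]='a': π[30]=0 (border '')

[0, 0, 0, 0, 0, 1, 0, 0, 1, 2, 1, 0, 0, 0, 0, 0, 1, 0, 0, 0, 0, 0, 0, 0, 1, 0, 0, 1, 0, 0, 0]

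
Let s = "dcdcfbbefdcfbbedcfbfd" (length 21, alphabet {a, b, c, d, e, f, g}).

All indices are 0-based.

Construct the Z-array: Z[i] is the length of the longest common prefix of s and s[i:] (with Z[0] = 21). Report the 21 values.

[21, 0, 2, 0, 0, 0, 0, 0, 0, 2, 0, 0, 0, 0, 0, 2, 0, 0, 0, 0, 1]

Z[0]=21
i=1: i≥r, start 0; Z[1]=0
i=2: i≥r, start 0; Z[2]=2 scan→box=[2,4)
i=3: min(r-i=1, Z[1]=0)=0; Z[3]=0
i=4: i≥r, start 0; Z[4]=0
i=5: i≥r, start 0; Z[5]=0
i=6: i≥r, start 0; Z[6]=0
i=7: i≥r, start 0; Z[7]=0
i=8: i≥r, start 0; Z[8]=0
i=9: i≥r, start 0; Z[9]=2 scan→box=[9,11)
i=10: min(r-i=1, Z[1]=0)=0; Z[10]=0
i=11: i≥r, start 0; Z[11]=0
i=12: i≥r, start 0; Z[12]=0
i=13: i≥r, start 0; Z[13]=0
i=14: i≥r, start 0; Z[14]=0
i=15: i≥r, start 0; Z[15]=2 scan→box=[15,17)
i=16: min(r-i=1, Z[1]=0)=0; Z[16]=0
i=17: i≥r, start 0; Z[17]=0
i=18: i≥r, start 0; Z[18]=0
i=19: i≥r, start 0; Z[19]=0
i=20: i≥r, start 0; Z[20]=1 scan→box=[20,21)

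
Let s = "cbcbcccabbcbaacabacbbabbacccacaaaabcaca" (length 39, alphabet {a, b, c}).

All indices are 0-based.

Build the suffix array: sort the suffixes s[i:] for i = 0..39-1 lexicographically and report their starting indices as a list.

[38, 30, 31, 32, 12, 15, 21, 7, 33, 36, 28, 13, 17, 24, 11, 20, 16, 23, 19, 22, 8, 34, 9, 1, 3, 37, 29, 14, 6, 35, 27, 10, 18, 0, 2, 5, 26, 4, 25]

sorted suffixes:
  #0 SA[0]=38  'a'
  #1 SA[1]=30  'aaaabcaca'
  #2 SA[2]=31  'aaabcaca'
  #3 SA[3]=32  'aabcaca'
  #4 SA[4]=12  'aacabacbbabbacccacaaaabcaca'
  #5 SA[5]=15  'abacbbabbacccacaaaabcaca'
  #6 SA[6]=21  'abbacccacaaaabcaca'
  #7 SA[7]=7  'abbcbaacabacbbabbacccacaaaabcaca'
  #8 SA[8]=33  'abcaca'
  #9 SA[9]=36  'aca'
  #10 SA[10]=28  'acaaaabcaca'
  #11 SA[11]=13  'acabacbbabbacccacaaaabcaca'
  #12 SA[12]=17  'acbbabbacccacaaaabcaca'
  #13 SA[13]=24  'acccacaaaabcaca'
  #14 SA[14]=11  'baacabacbbabbacccacaaaabcaca'
  #15 SA[15]=20  'babbacccacaaaabcaca'
  #16 SA[16]=16  'bacbbabbacccacaaaabcaca'
  #17 SA[17]=23  'bacccacaaaabcaca'
  #18 SA[18]=19  'bbabbacccacaaaabcaca'
  #19 SA[19]=22  'bbacccacaaaabcaca'
  #20 SA[20]=8  'bbcbaacabacbbabbacccacaaaabcaca'
  #21 SA[21]=34  'bcaca'
  #22 SA[22]=9  'bcbaacabacbbabbacccacaaaabcaca'
  #23 SA[23]=1  'bcbcccabbcbaacabacbbabbacccacaaaabcaca'
  #24 SA[24]=3  'bcccabbcbaacabacbbabbacccacaaaabcaca'
  #25 SA[25]=37  'ca'
  #26 SA[26]=29  'caaaabcaca'
  #27 SA[27]=14  'cabacbbabbacccacaaaabcaca'
  #28 SA[28]=6  'cabbcbaacabacbbabbacccacaaaabcaca'
  #29 SA[29]=35  'caca'
  #30 SA[30]=27  'cacaaaabcaca'
  #31 SA[31]=10  'cbaacabacbbabbacccacaaaabcaca'
  #32 SA[32]=18  'cbbabbacccacaaaabcaca'
  #33 SA[33]=0  'cbcbcccabbcbaacabacbbabbacccacaaaabcaca'
  #34 SA[34]=2  'cbcccabbcbaacabacbbabbacccacaaaabcaca'
  #35 SA[35]=5  'ccabbcbaacabacbbabbacccacaaaabcaca'
  #36 SA[36]=26  'ccacaaaabcaca'
  #37 SA[37]=4  'cccabbcbaacabacbbabbacccacaaaabcaca'
  #38 SA[38]=25  'cccacaaaabcaca'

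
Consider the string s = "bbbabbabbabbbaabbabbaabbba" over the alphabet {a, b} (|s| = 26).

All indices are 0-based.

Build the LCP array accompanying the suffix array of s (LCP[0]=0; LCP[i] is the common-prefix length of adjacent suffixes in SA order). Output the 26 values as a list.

sorted suffixes:
  #0 SA[0]=25  'a'
  #1 SA[1]=13  'aabbabbaabbba'
  #2 SA[2]=20  'aabbba'
  #3 SA[3]=17  'abbaabbba'
  #4 SA[4]=14  'abbabbaabbba'
  #5 SA[5]=3  'abbabbabbbaabbabbaabbba'
  #6 SA[6]=6  'abbabbbaabbabbaabbba'
  #7 SA[7]=21  'abbba'
  #8 SA[8]=9  'abbbaabbabbaabbba'
  #9 SA[9]=24  'ba'
  #10 SA[10]=12  'baabbabbaabbba'
  #11 SA[11]=19  'baabbba'
  #12 SA[12]=16  'babbaabbba'
  #13 SA[13]=2  'babbabbabbbaabbabbaabbba'
  #14 SA[14]=5  'babbabbbaabbabbaabbba'
  #15 SA[15]=8  'babbbaabbabbaabbba'
  #16 SA[16]=23  'bba'
  #17 SA[17]=11  'bbaabbabbaabbba'
  #18 SA[18]=18  'bbaabbba'
  #19 SA[19]=15  'bbabbaabbba'
  #20 SA[20]=1  'bbabbabbabbbaabbabbaabbba'
  #21 SA[21]=4  'bbabbabbbaabbabbaabbba'
  #22 SA[22]=7  'bbabbbaabbabbaabbba'
  #23 SA[23]=22  'bbba'
  #24 SA[24]=10  'bbbaabbabbaabbba'
  #25 SA[25]=0  'bbbabbabbabbbaabbabbaabbba'

SA = [25, 13, 20, 17, 14, 3, 6, 21, 9, 24, 12, 19, 16, 2, 5, 8, 23, 11, 18, 15, 1, 4, 7, 22, 10, 0]
[i] adj suffixes → lcp
  [1] 25/13 → 1 ('a')
  [2] 13/20 → 4 ('aabb')
  [3] 20/17 → 1 ('a')
  [4] 17/14 → 4 ('abba')
  [5] 14/3 → 7 ('abbabba')
  [6] 3/6 → 6 ('abbabb')
  [7] 6/21 → 3 ('abb')
  [8] 21/9 → 5 ('abbba')
  [9] 9/24 → 0 ('')
  [10] 24/12 → 2 ('ba')
  [11] 12/19 → 5 ('baabb')
  [12] 19/16 → 2 ('ba')
  [13] 16/2 → 5 ('babba')
  [14] 2/5 → 7 ('babbabb')
  [15] 5/8 → 4 ('babb')
  [16] 8/23 → 1 ('b')
  [17] 23/11 → 3 ('bba')
  [18] 11/18 → 6 ('bbaabb')
  [19] 18/15 → 3 ('bba')
  [20] 15/1 → 6 ('bbabba')
  [21] 1/4 → 8 ('bbabbabb')
  [22] 4/7 → 5 ('bbabb')
  [23] 7/22 → 2 ('bb')
  [24] 22/10 → 4 ('bbba')
  [25] 10/0 → 4 ('bbba')

[0, 1, 4, 1, 4, 7, 6, 3, 5, 0, 2, 5, 2, 5, 7, 4, 1, 3, 6, 3, 6, 8, 5, 2, 4, 4]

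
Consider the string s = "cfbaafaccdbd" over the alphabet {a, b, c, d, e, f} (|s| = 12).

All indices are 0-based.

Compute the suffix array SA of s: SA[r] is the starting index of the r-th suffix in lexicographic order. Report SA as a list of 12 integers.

[3, 6, 4, 2, 10, 7, 8, 0, 11, 9, 5, 1]

rank→(start, suffix):
  0 → (3, 'aafaccdbd')
  1 → (6, 'accdbd')
  2 → (4, 'afaccdbd')
  3 → (2, 'baafaccdbd')
  4 → (10, 'bd')
  5 → (7, 'ccdbd')
  6 → (8, 'cdbd')
  7 → (0, 'cfbaafaccdbd')
  8 → (11, 'd')
  9 → (9, 'dbd')
  10 → (5, 'faccdbd')
  11 → (1, 'fbaafaccdbd')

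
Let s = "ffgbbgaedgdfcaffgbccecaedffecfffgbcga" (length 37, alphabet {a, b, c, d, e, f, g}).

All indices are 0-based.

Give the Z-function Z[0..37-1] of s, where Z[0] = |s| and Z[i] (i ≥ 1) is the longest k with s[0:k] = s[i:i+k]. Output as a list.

[37, 1, 0, 0, 0, 0, 0, 0, 0, 0, 0, 1, 0, 0, 4, 1, 0, 0, 0, 0, 0, 0, 0, 0, 0, 2, 1, 0, 0, 2, 4, 1, 0, 0, 0, 0, 0]

Z[0]=37
i=1: outside box; Z[1]=1 grow→box=[1,2)
i=2: outside box; Z[2]=0
i=3: outside box; Z[3]=0
i=4: outside box; Z[4]=0
i=5: outside box; Z[5]=0
i=6: outside box; Z[6]=0
i=7: outside box; Z[7]=0
i=8: outside box; Z[8]=0
i=9: outside box; Z[9]=0
i=10: outside box; Z[10]=0
i=11: outside box; Z[11]=1 grow→box=[11,12)
i=12: outside box; Z[12]=0
i=13: outside box; Z[13]=0
i=14: outside box; Z[14]=4 grow→box=[14,18)
i=15: min(r-i=3, Z[1]=1)=1; Z[15]=1
i=16: min(r-i=2, Z[2]=0)=0; Z[16]=0
i=17: min(r-i=1, Z[3]=0)=0; Z[17]=0
i=18: outside box; Z[18]=0
i=19: outside box; Z[19]=0
i=20: outside box; Z[20]=0
i=21: outside box; Z[21]=0
i=22: outside box; Z[22]=0
i=23: outside box; Z[23]=0
i=24: outside box; Z[24]=0
i=25: outside box; Z[25]=2 grow→box=[25,27)
i=26: min(r-i=1, Z[1]=1)=1; Z[26]=1
i=27: outside box; Z[27]=0
i=28: outside box; Z[28]=0
i=29: outside box; Z[29]=2 grow→box=[29,31)
i=30: min(r-i=1, Z[1]=1)=1; Z[30]=4 grow→box=[30,34)
i=31: min(r-i=3, Z[1]=1)=1; Z[31]=1
i=32: min(r-i=2, Z[2]=0)=0; Z[32]=0
i=33: min(r-i=1, Z[3]=0)=0; Z[33]=0
i=34: outside box; Z[34]=0
i=35: outside box; Z[35]=0
i=36: outside box; Z[36]=0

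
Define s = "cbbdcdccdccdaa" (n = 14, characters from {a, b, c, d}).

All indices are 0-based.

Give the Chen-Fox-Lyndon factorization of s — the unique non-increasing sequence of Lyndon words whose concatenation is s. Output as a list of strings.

emit factor 1: 'c' (i=0, period=1)
emit factor 2: 'bbdcdccdccd' (i=1, period=11)
emit factor 3: 'a' (i=12, period=1)
emit factor 4: 'a' (i=13, period=1)

["c", "bbdcdccdccd", "a", "a"]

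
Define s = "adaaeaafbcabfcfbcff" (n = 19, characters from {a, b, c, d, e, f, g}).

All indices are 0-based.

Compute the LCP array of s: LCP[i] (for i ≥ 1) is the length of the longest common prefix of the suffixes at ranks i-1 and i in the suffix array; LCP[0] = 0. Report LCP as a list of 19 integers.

rank→(start, suffix):
  0 → (2, 'aaeaafbcabfcfbcff')
  1 → (5, 'aafbcabfcfbcff')
  2 → (10, 'abfcfbcff')
  3 → (0, 'adaaeaafbcabfcfbcff')
  4 → (3, 'aeaafbcabfcfbcff')
  5 → (6, 'afbcabfcfbcff')
  6 → (8, 'bcabfcfbcff')
  7 → (15, 'bcff')
  8 → (11, 'bfcfbcff')
  9 → (9, 'cabfcfbcff')
  10 → (13, 'cfbcff')
  11 → (16, 'cff')
  12 → (1, 'daaeaafbcabfcfbcff')
  13 → (4, 'eaafbcabfcfbcff')
  14 → (18, 'f')
  15 → (7, 'fbcabfcfbcff')
  16 → (14, 'fbcff')
  17 → (12, 'fcfbcff')
  18 → (17, 'ff')

SA = [2, 5, 10, 0, 3, 6, 8, 15, 11, 9, 13, 16, 1, 4, 18, 7, 14, 12, 17]
[i] adj suffixes → lcp
  [1] 2/5 → 2 ('aa')
  [2] 5/10 → 1 ('a')
  [3] 10/0 → 1 ('a')
  [4] 0/3 → 1 ('a')
  [5] 3/6 → 1 ('a')
  [6] 6/8 → 0 ('')
  [7] 8/15 → 2 ('bc')
  [8] 15/11 → 1 ('b')
  [9] 11/9 → 0 ('')
  [10] 9/13 → 1 ('c')
  [11] 13/16 → 2 ('cf')
  [12] 16/1 → 0 ('')
  [13] 1/4 → 0 ('')
  [14] 4/18 → 0 ('')
  [15] 18/7 → 1 ('f')
  [16] 7/14 → 3 ('fbc')
  [17] 14/12 → 1 ('f')
  [18] 12/17 → 1 ('f')

[0, 2, 1, 1, 1, 1, 0, 2, 1, 0, 1, 2, 0, 0, 0, 1, 3, 1, 1]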